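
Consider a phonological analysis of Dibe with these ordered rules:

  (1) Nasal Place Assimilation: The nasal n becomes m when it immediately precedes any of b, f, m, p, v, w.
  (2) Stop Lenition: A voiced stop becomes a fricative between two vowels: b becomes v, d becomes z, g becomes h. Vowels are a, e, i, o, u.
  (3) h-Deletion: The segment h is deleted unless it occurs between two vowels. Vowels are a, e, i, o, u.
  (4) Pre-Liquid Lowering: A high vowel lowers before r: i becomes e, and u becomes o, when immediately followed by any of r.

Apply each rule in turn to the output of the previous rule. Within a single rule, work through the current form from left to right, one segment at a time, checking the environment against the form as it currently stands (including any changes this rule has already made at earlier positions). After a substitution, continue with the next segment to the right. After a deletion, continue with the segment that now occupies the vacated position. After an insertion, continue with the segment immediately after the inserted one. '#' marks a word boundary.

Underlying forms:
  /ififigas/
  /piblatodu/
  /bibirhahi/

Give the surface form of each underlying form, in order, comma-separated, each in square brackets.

[ififihas], [piblatozu], [biverahi]

/ififigas/:
  (1) Nasal Place Assimilation: no change — [ififigas]
  (2) Stop Lenition: [ififigas] → [ififihas]
  (3) h-Deletion: no change — [ififihas]
  (4) Pre-Liquid Lowering: no change — [ififihas]
/piblatodu/:
  (1) Nasal Place Assimilation: no change — [piblatodu]
  (2) Stop Lenition: [piblatodu] → [piblatozu]
  (3) h-Deletion: no change — [piblatozu]
  (4) Pre-Liquid Lowering: no change — [piblatozu]
/bibirhahi/:
  (1) Nasal Place Assimilation: no change — [bibirhahi]
  (2) Stop Lenition: [bibirhahi] → [bivirhahi]
  (3) h-Deletion: [bivirhahi] → [bivirahi]
  (4) Pre-Liquid Lowering: [bivirahi] → [biverahi]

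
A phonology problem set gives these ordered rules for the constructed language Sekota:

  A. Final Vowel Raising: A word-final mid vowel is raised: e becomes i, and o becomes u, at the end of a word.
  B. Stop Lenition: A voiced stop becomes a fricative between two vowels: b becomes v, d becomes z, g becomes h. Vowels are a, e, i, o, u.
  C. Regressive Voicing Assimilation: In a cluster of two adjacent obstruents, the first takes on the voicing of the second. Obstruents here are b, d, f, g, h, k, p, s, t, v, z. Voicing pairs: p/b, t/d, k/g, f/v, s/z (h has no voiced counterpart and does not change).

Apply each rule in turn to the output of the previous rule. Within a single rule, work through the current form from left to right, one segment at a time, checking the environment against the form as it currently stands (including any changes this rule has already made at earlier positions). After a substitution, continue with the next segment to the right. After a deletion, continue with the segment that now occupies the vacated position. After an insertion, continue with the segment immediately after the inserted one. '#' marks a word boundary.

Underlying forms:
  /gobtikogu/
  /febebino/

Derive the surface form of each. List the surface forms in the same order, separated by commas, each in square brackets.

/gobtikogu/:
  A Final Vowel Raising: no change — [gobtikogu]
  B Stop Lenition: [gobtikogu] → [gobtikohu]
  C Regressive Voicing Assimilation: [gobtikohu] → [goptikohu]
/febebino/:
  A Final Vowel Raising: [febebino] → [febebinu]
  B Stop Lenition: [febebinu] → [fevevinu]
  C Regressive Voicing Assimilation: no change — [fevevinu]

[goptikohu], [fevevinu]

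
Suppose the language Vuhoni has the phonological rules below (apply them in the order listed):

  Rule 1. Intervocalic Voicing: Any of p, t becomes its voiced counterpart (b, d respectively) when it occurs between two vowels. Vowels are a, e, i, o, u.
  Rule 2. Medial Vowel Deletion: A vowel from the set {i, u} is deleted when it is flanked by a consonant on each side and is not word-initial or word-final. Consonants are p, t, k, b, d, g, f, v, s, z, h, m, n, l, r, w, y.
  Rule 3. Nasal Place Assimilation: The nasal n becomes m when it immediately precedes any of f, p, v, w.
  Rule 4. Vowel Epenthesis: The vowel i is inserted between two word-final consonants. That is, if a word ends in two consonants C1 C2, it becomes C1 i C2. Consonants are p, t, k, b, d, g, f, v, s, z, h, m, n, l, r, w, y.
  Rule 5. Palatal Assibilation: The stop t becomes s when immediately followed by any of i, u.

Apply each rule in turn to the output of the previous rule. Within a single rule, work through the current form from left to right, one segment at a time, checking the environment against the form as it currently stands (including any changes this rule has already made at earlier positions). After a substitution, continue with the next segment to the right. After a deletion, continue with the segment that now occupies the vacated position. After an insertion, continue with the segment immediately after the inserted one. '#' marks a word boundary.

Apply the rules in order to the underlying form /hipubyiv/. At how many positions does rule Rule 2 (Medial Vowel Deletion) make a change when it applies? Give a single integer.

3

Rule 1 Intervocalic Voicing: [hipubyiv] → [hibubyiv]
Rule 2 Medial Vowel Deletion: [hibubyiv] → [hbbyv]
Rule 3 Nasal Place Assimilation: no change — [hbbyv]
Rule 4 Vowel Epenthesis: [hbbyv] → [hbbyiv]
Rule 5 Palatal Assibilation: no change — [hbbyiv]
Rule Rule 2 changed 3 position(s).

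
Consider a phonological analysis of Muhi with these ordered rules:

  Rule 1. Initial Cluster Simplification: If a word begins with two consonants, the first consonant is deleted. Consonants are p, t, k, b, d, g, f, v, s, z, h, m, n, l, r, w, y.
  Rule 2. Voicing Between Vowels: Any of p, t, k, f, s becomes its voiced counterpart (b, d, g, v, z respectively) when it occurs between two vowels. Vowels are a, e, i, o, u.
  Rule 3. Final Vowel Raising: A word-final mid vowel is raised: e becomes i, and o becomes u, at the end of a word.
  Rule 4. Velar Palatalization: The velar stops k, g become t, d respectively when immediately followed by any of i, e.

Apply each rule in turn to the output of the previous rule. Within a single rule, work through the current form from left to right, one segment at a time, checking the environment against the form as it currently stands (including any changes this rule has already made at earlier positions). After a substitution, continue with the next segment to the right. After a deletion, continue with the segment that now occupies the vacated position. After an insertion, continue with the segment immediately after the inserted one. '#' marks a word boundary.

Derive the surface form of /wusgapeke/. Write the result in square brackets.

Rule 1 Initial Cluster Simplification: no change — [wusgapeke]
Rule 2 Voicing Between Vowels: [wusgapeke] → [wusgabege]
Rule 3 Final Vowel Raising: [wusgabege] → [wusgabegi]
Rule 4 Velar Palatalization: [wusgabegi] → [wusgabedi]

[wusgabedi]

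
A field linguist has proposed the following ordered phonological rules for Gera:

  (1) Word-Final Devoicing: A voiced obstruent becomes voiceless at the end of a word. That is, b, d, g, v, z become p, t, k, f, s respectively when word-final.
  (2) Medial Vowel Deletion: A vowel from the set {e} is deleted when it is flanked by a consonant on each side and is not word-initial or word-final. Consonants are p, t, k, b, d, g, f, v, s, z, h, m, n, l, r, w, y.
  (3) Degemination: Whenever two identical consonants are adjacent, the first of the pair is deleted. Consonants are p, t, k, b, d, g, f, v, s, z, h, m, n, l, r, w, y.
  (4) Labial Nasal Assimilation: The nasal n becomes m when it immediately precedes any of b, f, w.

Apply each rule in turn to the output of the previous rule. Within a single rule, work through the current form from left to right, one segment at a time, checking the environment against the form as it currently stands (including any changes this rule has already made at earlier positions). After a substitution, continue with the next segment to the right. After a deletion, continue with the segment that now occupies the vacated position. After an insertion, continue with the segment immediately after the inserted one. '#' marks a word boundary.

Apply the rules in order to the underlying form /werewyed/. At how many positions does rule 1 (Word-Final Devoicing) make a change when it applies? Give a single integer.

1

(1) Word-Final Devoicing: [werewyed] → [werewyet]
(2) Medial Vowel Deletion: [werewyet] → [wrwyt]
(3) Degemination: no change — [wrwyt]
(4) Labial Nasal Assimilation: no change — [wrwyt]
Rule 1 changed 1 position(s).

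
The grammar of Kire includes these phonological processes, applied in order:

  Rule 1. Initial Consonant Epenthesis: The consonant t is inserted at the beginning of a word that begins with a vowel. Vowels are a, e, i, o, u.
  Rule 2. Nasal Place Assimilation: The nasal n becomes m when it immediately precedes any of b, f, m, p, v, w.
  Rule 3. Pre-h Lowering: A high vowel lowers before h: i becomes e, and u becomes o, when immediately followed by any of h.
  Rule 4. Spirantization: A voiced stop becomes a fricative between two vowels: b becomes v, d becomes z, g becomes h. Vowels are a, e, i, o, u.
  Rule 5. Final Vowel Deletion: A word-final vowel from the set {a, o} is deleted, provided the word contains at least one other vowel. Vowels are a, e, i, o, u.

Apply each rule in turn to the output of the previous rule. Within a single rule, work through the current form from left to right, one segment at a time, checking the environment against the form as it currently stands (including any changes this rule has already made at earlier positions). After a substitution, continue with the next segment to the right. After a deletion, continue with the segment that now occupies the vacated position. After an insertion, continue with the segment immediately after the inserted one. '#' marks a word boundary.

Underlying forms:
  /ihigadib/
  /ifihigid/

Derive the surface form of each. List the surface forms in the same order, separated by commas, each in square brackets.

/ihigadib/:
  Rule 1 Initial Consonant Epenthesis: [ihigadib] → [tihigadib]
  Rule 2 Nasal Place Assimilation: no change — [tihigadib]
  Rule 3 Pre-h Lowering: [tihigadib] → [tehigadib]
  Rule 4 Spirantization: [tehigadib] → [tehihazib]
  Rule 5 Final Vowel Deletion: no change — [tehihazib]
/ifihigid/:
  Rule 1 Initial Consonant Epenthesis: [ifihigid] → [tifihigid]
  Rule 2 Nasal Place Assimilation: no change — [tifihigid]
  Rule 3 Pre-h Lowering: [tifihigid] → [tifehigid]
  Rule 4 Spirantization: [tifehigid] → [tifehihid]
  Rule 5 Final Vowel Deletion: no change — [tifehihid]

[tehihazib], [tifehihid]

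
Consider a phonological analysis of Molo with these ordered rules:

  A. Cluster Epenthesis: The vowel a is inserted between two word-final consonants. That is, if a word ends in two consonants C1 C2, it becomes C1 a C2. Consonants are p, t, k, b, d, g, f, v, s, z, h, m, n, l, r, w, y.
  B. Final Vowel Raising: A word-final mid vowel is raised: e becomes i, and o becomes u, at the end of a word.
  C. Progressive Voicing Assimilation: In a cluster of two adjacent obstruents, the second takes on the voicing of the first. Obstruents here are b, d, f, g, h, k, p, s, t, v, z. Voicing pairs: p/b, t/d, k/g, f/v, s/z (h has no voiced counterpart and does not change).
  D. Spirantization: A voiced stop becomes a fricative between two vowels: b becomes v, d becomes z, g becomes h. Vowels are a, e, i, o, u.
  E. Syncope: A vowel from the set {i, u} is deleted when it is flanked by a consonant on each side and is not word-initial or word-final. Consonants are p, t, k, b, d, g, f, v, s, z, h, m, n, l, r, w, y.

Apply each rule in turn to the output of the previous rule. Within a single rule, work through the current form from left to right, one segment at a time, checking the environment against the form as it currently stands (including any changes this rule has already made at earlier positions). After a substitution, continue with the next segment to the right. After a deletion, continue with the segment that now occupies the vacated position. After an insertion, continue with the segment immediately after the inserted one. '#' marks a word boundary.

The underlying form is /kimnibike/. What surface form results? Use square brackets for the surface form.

[kmnvki]

A Cluster Epenthesis: no change — [kimnibike]
B Final Vowel Raising: [kimnibike] → [kimnibiki]
C Progressive Voicing Assimilation: no change — [kimnibiki]
D Spirantization: [kimnibiki] → [kimniviki]
E Syncope: [kimniviki] → [kmnvki]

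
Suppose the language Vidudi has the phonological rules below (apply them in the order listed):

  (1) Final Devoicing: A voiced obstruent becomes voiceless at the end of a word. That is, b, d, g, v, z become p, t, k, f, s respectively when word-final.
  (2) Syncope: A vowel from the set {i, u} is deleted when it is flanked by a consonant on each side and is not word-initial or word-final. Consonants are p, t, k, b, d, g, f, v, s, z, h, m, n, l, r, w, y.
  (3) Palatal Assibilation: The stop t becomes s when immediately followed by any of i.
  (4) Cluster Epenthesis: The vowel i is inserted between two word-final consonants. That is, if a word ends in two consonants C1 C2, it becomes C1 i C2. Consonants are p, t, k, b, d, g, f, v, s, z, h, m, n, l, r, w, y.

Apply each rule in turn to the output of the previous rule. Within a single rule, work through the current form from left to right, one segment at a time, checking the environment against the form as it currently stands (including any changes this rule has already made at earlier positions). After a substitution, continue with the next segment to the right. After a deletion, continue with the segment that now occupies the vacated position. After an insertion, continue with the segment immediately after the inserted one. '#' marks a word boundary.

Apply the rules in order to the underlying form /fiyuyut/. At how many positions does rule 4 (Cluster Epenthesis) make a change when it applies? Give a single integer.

1

(1) Final Devoicing: no change — [fiyuyut]
(2) Syncope: [fiyuyut] → [fyyt]
(3) Palatal Assibilation: no change — [fyyt]
(4) Cluster Epenthesis: [fyyt] → [fyyit]
Rule 4 changed 1 position(s).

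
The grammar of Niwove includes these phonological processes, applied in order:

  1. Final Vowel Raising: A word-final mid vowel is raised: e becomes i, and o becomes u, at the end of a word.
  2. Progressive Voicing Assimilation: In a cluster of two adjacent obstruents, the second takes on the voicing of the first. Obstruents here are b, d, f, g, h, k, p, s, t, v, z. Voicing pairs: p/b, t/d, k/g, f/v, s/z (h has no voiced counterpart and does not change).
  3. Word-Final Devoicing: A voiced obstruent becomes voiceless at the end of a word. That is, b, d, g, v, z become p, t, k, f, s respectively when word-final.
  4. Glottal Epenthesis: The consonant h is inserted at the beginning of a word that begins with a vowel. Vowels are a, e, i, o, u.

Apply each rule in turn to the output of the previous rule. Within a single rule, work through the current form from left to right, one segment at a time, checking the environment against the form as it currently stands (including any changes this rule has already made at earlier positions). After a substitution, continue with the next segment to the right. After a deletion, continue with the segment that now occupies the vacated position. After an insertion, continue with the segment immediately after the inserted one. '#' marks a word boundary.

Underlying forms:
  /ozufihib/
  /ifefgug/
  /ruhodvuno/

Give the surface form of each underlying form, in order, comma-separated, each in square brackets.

/ozufihib/:
  1 Final Vowel Raising: no change — [ozufihib]
  2 Progressive Voicing Assimilation: no change — [ozufihib]
  3 Word-Final Devoicing: [ozufihib] → [ozufihip]
  4 Glottal Epenthesis: [ozufihip] → [hozufihip]
/ifefgug/:
  1 Final Vowel Raising: no change — [ifefgug]
  2 Progressive Voicing Assimilation: [ifefgug] → [ifefkug]
  3 Word-Final Devoicing: [ifefkug] → [ifefkuk]
  4 Glottal Epenthesis: [ifefkuk] → [hifefkuk]
/ruhodvuno/:
  1 Final Vowel Raising: [ruhodvuno] → [ruhodvunu]
  2 Progressive Voicing Assimilation: no change — [ruhodvunu]
  3 Word-Final Devoicing: no change — [ruhodvunu]
  4 Glottal Epenthesis: no change — [ruhodvunu]

[hozufihip], [hifefkuk], [ruhodvunu]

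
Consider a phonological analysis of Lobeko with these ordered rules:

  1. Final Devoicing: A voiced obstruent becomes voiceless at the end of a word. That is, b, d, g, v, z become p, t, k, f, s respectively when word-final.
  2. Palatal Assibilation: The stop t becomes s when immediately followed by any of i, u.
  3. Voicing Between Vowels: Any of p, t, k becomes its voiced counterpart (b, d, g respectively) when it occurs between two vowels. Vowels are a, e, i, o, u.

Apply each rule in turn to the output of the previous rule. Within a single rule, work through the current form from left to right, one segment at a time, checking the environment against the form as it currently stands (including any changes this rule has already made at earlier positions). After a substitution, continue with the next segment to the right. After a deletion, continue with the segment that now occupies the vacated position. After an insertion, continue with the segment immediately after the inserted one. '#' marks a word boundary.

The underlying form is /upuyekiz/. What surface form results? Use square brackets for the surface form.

[ubuyegis]

1 Final Devoicing: [upuyekiz] → [upuyekis]
2 Palatal Assibilation: no change — [upuyekis]
3 Voicing Between Vowels: [upuyekis] → [ubuyegis]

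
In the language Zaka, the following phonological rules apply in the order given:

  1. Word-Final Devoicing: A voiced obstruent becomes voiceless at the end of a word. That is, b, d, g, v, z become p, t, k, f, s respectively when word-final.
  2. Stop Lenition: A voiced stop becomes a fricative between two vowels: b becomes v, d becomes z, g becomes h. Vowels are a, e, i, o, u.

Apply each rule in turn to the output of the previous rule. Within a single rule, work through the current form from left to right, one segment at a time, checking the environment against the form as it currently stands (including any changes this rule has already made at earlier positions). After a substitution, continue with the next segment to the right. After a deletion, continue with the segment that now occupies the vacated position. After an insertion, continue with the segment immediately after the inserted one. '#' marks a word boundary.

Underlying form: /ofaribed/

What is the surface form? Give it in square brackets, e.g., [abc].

1 Word-Final Devoicing: [ofaribed] → [ofaribet]
2 Stop Lenition: [ofaribet] → [ofarivet]

[ofarivet]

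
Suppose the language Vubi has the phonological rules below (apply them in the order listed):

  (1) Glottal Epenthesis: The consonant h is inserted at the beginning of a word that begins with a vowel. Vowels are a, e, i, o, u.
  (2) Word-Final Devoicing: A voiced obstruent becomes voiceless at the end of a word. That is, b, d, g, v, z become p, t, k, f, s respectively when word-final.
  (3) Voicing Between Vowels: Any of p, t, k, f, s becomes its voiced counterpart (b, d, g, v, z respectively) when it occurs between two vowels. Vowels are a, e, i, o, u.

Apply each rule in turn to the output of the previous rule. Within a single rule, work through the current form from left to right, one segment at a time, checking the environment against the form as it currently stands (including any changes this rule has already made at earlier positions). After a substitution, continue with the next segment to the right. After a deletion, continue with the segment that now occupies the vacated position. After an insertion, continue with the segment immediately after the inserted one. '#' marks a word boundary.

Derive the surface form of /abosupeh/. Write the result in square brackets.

(1) Glottal Epenthesis: [abosupeh] → [habosupeh]
(2) Word-Final Devoicing: no change — [habosupeh]
(3) Voicing Between Vowels: [habosupeh] → [habozubeh]

[habozubeh]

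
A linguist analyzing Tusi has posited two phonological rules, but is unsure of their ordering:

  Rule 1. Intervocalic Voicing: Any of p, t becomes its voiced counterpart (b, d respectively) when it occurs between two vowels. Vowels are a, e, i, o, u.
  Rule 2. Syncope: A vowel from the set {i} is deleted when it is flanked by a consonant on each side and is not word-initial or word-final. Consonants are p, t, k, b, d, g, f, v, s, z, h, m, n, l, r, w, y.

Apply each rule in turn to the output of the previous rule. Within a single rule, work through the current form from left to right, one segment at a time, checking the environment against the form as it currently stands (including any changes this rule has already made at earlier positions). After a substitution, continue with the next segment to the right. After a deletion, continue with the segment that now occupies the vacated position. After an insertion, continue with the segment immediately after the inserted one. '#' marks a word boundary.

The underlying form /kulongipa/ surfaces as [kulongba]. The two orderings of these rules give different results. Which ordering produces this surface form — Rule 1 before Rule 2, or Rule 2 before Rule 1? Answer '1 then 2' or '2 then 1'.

1 then 2

Order 1 then 2:
  1 Intervocalic Voicing: [kulongipa] → [kulongiba]
  2 Syncope: [kulongiba] → [kulongba]
  result: [kulongba]
Order 2 then 1:
  2 Syncope: [kulongipa] → [kulongpa]
  1 Intervocalic Voicing: no change — [kulongpa]
  result: [kulongpa]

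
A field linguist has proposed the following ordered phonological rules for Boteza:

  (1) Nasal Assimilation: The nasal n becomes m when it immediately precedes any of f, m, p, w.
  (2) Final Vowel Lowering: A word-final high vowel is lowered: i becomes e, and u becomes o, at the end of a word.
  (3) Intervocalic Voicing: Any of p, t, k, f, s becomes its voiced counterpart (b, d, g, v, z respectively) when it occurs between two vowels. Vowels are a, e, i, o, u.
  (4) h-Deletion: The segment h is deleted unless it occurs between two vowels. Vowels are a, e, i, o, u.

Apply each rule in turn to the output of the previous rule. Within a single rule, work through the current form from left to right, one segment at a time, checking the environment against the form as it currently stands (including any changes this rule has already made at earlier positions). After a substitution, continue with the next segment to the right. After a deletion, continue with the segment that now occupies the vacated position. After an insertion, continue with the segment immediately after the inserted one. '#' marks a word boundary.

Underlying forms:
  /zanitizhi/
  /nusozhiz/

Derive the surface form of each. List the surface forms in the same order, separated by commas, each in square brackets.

[zanidize], [nuzoziz]

/zanitizhi/:
  (1) Nasal Assimilation: no change — [zanitizhi]
  (2) Final Vowel Lowering: [zanitizhi] → [zanitizhe]
  (3) Intervocalic Voicing: [zanitizhe] → [zanidizhe]
  (4) h-Deletion: [zanidizhe] → [zanidize]
/nusozhiz/:
  (1) Nasal Assimilation: no change — [nusozhiz]
  (2) Final Vowel Lowering: no change — [nusozhiz]
  (3) Intervocalic Voicing: [nusozhiz] → [nuzozhiz]
  (4) h-Deletion: [nuzozhiz] → [nuzoziz]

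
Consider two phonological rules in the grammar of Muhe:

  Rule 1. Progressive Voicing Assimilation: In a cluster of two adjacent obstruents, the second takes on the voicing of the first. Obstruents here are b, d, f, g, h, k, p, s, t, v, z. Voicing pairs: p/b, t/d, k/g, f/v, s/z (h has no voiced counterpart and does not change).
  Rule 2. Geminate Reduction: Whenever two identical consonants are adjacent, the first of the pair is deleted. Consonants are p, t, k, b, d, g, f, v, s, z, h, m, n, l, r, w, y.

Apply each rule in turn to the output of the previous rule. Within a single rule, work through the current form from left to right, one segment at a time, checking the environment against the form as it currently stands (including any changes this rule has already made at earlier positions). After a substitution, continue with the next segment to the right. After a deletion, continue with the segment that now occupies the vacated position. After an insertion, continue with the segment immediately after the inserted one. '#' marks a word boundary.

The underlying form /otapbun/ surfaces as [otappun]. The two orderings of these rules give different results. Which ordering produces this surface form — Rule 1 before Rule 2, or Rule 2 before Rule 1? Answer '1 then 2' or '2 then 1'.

2 then 1

Order 1 then 2:
  1 Progressive Voicing Assimilation: [otapbun] → [otappun]
  2 Geminate Reduction: [otappun] → [otapun]
  result: [otapun]
Order 2 then 1:
  2 Geminate Reduction: no change — [otapbun]
  1 Progressive Voicing Assimilation: [otapbun] → [otappun]
  result: [otappun]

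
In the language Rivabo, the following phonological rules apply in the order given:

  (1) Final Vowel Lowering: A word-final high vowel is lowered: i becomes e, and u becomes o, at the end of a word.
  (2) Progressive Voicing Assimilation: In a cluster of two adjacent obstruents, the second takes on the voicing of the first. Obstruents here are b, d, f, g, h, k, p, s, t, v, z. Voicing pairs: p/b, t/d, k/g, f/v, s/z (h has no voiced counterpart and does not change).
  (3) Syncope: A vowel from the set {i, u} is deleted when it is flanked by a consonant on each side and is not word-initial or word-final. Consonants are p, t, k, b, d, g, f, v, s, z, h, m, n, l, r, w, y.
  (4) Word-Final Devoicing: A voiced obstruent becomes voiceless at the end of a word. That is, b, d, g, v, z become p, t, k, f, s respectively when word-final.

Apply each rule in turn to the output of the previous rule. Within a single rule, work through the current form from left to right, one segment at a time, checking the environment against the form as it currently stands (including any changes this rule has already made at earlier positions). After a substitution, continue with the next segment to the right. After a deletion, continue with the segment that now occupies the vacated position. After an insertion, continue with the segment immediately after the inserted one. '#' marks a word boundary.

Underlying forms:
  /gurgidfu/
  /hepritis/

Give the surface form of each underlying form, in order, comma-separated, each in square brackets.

[grgdvo], [heprts]

/gurgidfu/:
  (1) Final Vowel Lowering: [gurgidfu] → [gurgidfo]
  (2) Progressive Voicing Assimilation: [gurgidfo] → [gurgidvo]
  (3) Syncope: [gurgidvo] → [grgdvo]
  (4) Word-Final Devoicing: no change — [grgdvo]
/hepritis/:
  (1) Final Vowel Lowering: no change — [hepritis]
  (2) Progressive Voicing Assimilation: no change — [hepritis]
  (3) Syncope: [hepritis] → [heprts]
  (4) Word-Final Devoicing: no change — [heprts]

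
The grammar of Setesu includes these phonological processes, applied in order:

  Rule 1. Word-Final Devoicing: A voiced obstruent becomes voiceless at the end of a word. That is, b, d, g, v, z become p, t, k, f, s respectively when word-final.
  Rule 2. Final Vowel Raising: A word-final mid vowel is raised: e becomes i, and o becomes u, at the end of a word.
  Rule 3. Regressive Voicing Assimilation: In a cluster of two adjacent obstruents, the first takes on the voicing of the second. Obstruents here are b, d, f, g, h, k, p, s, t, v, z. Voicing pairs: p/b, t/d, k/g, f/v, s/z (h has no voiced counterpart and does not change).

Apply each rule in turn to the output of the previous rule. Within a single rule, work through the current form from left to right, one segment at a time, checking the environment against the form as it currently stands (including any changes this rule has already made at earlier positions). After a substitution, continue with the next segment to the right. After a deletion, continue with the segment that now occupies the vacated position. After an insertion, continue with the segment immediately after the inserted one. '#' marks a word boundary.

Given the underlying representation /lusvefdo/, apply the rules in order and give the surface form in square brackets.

[luzvevdu]

Rule 1 Word-Final Devoicing: no change — [lusvefdo]
Rule 2 Final Vowel Raising: [lusvefdo] → [lusvefdu]
Rule 3 Regressive Voicing Assimilation: [lusvefdu] → [luzvevdu]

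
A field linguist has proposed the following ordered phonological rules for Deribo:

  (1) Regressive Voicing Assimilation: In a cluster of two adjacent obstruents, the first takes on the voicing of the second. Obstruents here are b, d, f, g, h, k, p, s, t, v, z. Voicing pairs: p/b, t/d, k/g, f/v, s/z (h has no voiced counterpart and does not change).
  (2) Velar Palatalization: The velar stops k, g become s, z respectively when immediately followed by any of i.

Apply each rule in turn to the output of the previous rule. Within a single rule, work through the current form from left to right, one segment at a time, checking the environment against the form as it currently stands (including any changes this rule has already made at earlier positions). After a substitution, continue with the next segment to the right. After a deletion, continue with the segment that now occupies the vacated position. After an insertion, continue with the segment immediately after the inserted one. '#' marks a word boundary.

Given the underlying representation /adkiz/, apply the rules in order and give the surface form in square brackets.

(1) Regressive Voicing Assimilation: [adkiz] → [atkiz]
(2) Velar Palatalization: [atkiz] → [atsiz]

[atsiz]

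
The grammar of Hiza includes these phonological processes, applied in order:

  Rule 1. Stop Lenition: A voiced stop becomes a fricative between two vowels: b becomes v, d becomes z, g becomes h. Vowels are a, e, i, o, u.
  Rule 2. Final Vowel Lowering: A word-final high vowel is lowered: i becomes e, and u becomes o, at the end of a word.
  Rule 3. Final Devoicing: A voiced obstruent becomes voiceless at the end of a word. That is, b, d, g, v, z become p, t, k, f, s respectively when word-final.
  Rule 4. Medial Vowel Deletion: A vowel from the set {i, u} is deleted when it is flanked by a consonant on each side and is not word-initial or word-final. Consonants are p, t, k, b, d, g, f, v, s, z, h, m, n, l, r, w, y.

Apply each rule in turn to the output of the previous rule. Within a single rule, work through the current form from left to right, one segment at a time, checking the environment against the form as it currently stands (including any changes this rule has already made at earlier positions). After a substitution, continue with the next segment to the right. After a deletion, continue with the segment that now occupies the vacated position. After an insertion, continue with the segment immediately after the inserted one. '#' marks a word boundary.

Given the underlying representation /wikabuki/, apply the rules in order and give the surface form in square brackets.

Rule 1 Stop Lenition: [wikabuki] → [wikavuki]
Rule 2 Final Vowel Lowering: [wikavuki] → [wikavuke]
Rule 3 Final Devoicing: no change — [wikavuke]
Rule 4 Medial Vowel Deletion: [wikavuke] → [wkavke]

[wkavke]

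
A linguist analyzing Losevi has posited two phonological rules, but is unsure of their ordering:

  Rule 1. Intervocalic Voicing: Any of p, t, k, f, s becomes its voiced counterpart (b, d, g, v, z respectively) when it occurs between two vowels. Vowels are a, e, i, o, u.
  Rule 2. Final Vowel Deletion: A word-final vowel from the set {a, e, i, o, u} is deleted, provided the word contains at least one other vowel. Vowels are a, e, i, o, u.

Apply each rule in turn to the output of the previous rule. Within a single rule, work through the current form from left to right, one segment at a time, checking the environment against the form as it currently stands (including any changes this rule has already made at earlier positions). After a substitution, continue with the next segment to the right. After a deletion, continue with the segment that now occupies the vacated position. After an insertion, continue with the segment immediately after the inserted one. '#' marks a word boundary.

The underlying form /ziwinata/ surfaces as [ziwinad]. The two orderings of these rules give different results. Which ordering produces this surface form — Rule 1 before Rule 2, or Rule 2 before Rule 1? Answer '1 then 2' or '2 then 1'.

Order 1 then 2:
  1 Intervocalic Voicing: [ziwinata] → [ziwinada]
  2 Final Vowel Deletion: [ziwinada] → [ziwinad]
  result: [ziwinad]
Order 2 then 1:
  2 Final Vowel Deletion: [ziwinata] → [ziwinat]
  1 Intervocalic Voicing: no change — [ziwinat]
  result: [ziwinat]

1 then 2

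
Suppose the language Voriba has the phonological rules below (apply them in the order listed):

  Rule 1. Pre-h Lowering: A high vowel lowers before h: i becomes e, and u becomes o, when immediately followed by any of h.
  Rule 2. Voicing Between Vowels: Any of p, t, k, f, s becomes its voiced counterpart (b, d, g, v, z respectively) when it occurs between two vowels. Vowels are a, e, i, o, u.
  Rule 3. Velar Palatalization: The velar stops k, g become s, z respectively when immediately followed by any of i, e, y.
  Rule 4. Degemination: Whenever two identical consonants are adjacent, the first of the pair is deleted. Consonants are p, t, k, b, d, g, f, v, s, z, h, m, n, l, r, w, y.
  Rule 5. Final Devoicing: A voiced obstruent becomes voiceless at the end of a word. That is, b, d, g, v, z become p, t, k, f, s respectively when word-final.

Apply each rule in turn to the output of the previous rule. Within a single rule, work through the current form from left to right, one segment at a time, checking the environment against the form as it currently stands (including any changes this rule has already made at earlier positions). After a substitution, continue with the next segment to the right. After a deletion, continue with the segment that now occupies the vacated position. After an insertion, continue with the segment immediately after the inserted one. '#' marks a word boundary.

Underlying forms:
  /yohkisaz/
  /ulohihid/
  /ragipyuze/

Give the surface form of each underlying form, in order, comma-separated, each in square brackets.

[yohsizas], [ulohehit], [razipyuze]

/yohkisaz/:
  Rule 1 Pre-h Lowering: no change — [yohkisaz]
  Rule 2 Voicing Between Vowels: [yohkisaz] → [yohkizaz]
  Rule 3 Velar Palatalization: [yohkizaz] → [yohsizaz]
  Rule 4 Degemination: no change — [yohsizaz]
  Rule 5 Final Devoicing: [yohsizaz] → [yohsizas]
/ulohihid/:
  Rule 1 Pre-h Lowering: [ulohihid] → [ulohehid]
  Rule 2 Voicing Between Vowels: no change — [ulohehid]
  Rule 3 Velar Palatalization: no change — [ulohehid]
  Rule 4 Degemination: no change — [ulohehid]
  Rule 5 Final Devoicing: [ulohehid] → [ulohehit]
/ragipyuze/:
  Rule 1 Pre-h Lowering: no change — [ragipyuze]
  Rule 2 Voicing Between Vowels: no change — [ragipyuze]
  Rule 3 Velar Palatalization: [ragipyuze] → [razipyuze]
  Rule 4 Degemination: no change — [razipyuze]
  Rule 5 Final Devoicing: no change — [razipyuze]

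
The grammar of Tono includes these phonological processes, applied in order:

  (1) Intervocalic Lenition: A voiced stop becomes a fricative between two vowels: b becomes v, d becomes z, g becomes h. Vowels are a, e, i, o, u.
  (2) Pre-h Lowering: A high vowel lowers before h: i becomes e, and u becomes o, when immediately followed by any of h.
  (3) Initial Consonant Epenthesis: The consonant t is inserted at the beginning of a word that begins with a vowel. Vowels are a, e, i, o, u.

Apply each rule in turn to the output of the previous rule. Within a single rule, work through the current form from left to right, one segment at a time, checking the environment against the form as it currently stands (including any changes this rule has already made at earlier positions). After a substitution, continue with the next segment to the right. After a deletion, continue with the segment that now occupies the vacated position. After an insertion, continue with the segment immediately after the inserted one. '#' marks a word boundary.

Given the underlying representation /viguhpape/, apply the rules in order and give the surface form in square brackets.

[vehohpape]

(1) Intervocalic Lenition: [viguhpape] → [vihuhpape]
(2) Pre-h Lowering: [vihuhpape] → [vehohpape]
(3) Initial Consonant Epenthesis: no change — [vehohpape]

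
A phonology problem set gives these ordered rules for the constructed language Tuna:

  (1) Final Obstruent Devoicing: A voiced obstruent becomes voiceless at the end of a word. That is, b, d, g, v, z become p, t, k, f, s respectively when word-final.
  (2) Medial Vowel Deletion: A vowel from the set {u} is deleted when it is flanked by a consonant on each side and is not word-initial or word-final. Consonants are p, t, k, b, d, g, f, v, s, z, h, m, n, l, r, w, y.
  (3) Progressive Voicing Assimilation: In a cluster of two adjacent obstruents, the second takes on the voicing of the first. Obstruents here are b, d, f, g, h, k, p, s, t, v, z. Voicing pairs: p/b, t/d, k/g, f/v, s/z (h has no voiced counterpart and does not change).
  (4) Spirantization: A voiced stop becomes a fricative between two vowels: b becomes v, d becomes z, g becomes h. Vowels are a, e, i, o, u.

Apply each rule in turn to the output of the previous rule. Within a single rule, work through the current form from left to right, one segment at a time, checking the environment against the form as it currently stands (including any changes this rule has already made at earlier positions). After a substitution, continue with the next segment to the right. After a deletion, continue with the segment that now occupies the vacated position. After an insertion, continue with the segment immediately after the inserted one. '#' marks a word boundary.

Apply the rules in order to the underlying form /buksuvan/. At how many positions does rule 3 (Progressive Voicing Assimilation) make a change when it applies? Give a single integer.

(1) Final Obstruent Devoicing: no change — [buksuvan]
(2) Medial Vowel Deletion: [buksuvan] → [bksvan]
(3) Progressive Voicing Assimilation: [bksvan] → [bgzvan]
(4) Spirantization: no change — [bgzvan]
Rule 3 changed 2 position(s).

2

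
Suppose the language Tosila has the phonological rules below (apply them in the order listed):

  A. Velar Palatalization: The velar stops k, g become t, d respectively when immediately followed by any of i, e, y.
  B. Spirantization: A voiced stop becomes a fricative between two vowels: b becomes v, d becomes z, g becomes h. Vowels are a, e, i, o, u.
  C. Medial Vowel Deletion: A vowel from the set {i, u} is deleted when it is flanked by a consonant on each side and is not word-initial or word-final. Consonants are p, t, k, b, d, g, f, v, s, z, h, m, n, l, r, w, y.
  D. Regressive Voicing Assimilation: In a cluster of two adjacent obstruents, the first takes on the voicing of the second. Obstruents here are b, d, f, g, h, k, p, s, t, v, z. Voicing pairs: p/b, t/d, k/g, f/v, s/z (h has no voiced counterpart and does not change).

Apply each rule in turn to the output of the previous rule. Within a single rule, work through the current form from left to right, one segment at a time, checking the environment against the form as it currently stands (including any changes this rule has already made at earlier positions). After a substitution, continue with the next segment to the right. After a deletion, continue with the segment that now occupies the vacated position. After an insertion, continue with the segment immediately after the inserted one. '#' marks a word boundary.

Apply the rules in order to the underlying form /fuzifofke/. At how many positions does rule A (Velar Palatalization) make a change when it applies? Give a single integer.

1

A Velar Palatalization: [fuzifofke] → [fuzifofte]
B Spirantization: no change — [fuzifofte]
C Medial Vowel Deletion: [fuzifofte] → [fzfofte]
D Regressive Voicing Assimilation: [fzfofte] → [vsfofte]
Rule A changed 1 position(s).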